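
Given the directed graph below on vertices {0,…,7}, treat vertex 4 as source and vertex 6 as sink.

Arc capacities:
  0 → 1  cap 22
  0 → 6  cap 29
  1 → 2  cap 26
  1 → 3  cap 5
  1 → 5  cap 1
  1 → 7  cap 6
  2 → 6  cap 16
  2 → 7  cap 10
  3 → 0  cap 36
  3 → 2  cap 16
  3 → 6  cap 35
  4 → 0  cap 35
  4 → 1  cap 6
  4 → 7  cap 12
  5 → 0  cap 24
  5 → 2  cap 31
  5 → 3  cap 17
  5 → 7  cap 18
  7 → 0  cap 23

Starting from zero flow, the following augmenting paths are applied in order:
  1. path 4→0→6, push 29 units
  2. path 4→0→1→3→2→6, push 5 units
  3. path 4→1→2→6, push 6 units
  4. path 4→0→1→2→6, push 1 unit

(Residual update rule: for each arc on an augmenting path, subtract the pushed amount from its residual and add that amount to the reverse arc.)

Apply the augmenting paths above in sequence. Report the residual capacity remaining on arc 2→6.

after path 1 (4→0→6, push 29): res(2,6)=16
after path 2 (4→0→1→3→2→6, push 5): res(2,6)=11
after path 3 (4→1→2→6, push 6): res(2,6)=5
after path 4 (4→0→1→2→6, push 1): res(2,6)=4

Residual capacity of (2,6): 4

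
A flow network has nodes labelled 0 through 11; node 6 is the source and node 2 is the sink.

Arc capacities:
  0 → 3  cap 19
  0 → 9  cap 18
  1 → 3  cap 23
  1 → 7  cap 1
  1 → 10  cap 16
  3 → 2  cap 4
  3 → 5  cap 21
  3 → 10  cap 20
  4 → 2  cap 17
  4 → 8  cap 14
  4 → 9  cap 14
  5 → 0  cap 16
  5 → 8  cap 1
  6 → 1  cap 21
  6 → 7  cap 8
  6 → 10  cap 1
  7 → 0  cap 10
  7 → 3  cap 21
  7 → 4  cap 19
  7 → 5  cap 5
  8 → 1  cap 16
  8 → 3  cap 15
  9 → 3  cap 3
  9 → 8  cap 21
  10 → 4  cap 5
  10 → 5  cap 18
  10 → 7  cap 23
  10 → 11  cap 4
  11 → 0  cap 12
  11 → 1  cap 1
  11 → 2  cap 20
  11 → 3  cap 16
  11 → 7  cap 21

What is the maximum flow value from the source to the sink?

Maximum flow value: 25

augment #1: 6→1→3→2 bottleneck 4, total now 4
augment #2: 6→7→4→2 bottleneck 8, total now 12
augment #3: 6→10→4→2 bottleneck 1, total now 13
augment #4: 6→1→7→4→2 bottleneck 1, total now 14
augment #5: 6→1→10→4→2 bottleneck 4, total now 18
augment #6: 6→1→10→11→2 bottleneck 4, total now 22
augment #7: 6→1→10→7→4→2 bottleneck 3, total now 25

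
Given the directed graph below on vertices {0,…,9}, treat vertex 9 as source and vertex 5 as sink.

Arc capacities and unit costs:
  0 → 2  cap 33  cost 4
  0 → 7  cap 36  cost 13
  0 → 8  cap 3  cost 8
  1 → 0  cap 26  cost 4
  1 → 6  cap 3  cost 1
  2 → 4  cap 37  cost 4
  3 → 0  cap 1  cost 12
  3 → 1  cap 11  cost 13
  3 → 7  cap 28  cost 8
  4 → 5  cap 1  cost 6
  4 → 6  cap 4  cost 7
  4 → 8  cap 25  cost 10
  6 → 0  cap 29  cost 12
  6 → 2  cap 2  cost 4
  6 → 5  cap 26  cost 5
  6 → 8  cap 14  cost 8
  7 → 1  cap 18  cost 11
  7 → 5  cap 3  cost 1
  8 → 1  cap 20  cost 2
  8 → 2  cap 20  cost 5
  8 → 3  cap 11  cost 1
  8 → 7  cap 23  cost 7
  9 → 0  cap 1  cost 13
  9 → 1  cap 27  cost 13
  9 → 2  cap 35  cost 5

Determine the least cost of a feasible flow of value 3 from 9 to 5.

Minimum cost for 3 units: 53

shortest-cost path #1: 9→2→4→5 push 1 @ unit cost 15 (adds 15)
shortest-cost path #2: 9→1→6→5 push 2 @ unit cost 19 (adds 38)
total cost = 53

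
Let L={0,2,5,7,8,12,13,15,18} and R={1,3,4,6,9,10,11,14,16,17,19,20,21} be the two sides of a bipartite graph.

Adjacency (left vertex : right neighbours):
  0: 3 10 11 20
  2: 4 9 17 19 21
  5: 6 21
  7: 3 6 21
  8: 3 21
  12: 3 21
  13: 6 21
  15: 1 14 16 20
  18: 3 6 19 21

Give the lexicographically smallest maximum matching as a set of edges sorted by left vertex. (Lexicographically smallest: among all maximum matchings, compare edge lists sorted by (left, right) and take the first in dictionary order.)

|M| = 7 (so the lex-smallest maximum matching has 7 edges)
process left vertices in ascending order; for each, take the smallest-labelled available neighbour that still permits 7 edges overall, or leave it unmatched if none does
lex-smallest matching: {0-10, 2-4, 5-6, 7-3, 8-21, 15-1, 18-19}

Lex-smallest maximum matching: {(0,10), (2,4), (5,6), (7,3), (8,21), (15,1), (18,19)}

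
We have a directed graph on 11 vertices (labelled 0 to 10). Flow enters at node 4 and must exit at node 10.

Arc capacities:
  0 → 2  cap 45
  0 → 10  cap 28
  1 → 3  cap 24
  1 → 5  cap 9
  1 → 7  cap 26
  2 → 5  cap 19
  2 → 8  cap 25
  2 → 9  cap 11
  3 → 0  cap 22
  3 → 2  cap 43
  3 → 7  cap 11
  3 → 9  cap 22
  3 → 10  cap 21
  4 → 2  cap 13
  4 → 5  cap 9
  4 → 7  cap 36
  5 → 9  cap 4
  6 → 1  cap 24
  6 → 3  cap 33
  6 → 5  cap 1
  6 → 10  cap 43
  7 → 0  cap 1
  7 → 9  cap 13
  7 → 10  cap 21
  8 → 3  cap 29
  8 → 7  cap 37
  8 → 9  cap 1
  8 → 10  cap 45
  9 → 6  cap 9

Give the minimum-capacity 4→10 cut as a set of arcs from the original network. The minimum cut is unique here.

Min-cut arcs: {(4,2), (7,0), (7,10), (9,6)} (total capacity 44)

augment #1: 4→7→10 push 21
augment #2: 4→2→8→10 push 13
augment #3: 4→7→0→10 push 1
augment #4: 4→5→9→6→10 push 4
augment #5: 4→7→9→6→10 push 5
max flow = 44; residual-reachable set from 4 gives S-side
cut edges (S→T): {(4,2), (7,0), (7,10), (9,6)} total cap 44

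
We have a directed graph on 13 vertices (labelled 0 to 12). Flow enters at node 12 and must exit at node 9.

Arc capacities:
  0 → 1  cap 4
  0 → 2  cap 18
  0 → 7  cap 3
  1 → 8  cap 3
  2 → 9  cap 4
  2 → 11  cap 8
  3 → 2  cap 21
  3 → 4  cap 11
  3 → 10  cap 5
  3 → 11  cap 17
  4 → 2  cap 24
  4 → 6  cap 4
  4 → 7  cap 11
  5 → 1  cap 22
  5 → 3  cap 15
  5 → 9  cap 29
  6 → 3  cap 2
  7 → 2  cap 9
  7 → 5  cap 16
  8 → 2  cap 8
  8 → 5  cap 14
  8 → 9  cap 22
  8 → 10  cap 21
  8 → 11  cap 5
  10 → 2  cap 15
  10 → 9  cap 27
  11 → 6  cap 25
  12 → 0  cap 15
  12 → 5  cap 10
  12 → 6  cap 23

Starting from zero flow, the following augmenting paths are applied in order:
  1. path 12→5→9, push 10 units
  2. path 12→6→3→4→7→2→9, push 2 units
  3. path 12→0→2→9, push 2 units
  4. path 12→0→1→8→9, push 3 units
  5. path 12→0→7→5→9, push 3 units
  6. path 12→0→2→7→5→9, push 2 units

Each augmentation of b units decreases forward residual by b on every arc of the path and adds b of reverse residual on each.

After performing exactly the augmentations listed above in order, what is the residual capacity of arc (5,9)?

Residual capacity of (5,9): 14

after path 1 (12→5→9, push 10): res(5,9)=19
after path 2 (12→6→3→4→7→2→9, push 2): res(5,9)=19
after path 3 (12→0→2→9, push 2): res(5,9)=19
after path 4 (12→0→1→8→9, push 3): res(5,9)=19
after path 5 (12→0→7→5→9, push 3): res(5,9)=16
after path 6 (12→0→2→7→5→9, push 2): res(5,9)=14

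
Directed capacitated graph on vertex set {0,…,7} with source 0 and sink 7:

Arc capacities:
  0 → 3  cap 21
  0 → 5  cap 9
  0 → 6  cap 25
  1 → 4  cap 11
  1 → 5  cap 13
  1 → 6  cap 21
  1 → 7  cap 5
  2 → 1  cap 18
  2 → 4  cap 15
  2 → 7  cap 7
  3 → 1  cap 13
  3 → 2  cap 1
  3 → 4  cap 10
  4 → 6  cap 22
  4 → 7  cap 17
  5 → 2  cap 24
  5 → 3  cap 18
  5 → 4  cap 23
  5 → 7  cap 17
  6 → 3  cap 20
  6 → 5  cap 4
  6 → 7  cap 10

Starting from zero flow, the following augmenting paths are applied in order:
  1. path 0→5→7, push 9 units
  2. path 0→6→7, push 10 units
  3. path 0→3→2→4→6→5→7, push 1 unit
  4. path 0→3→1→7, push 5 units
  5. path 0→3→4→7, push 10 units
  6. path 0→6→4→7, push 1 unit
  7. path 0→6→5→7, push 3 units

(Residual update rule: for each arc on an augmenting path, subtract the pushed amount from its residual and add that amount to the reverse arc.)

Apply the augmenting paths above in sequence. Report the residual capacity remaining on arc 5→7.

after path 1 (0→5→7, push 9): res(5,7)=8
after path 2 (0→6→7, push 10): res(5,7)=8
after path 3 (0→3→2→4→6→5→7, push 1): res(5,7)=7
after path 4 (0→3→1→7, push 5): res(5,7)=7
after path 5 (0→3→4→7, push 10): res(5,7)=7
after path 6 (0→6→4→7, push 1): res(5,7)=7
after path 7 (0→6→5→7, push 3): res(5,7)=4

Residual capacity of (5,7): 4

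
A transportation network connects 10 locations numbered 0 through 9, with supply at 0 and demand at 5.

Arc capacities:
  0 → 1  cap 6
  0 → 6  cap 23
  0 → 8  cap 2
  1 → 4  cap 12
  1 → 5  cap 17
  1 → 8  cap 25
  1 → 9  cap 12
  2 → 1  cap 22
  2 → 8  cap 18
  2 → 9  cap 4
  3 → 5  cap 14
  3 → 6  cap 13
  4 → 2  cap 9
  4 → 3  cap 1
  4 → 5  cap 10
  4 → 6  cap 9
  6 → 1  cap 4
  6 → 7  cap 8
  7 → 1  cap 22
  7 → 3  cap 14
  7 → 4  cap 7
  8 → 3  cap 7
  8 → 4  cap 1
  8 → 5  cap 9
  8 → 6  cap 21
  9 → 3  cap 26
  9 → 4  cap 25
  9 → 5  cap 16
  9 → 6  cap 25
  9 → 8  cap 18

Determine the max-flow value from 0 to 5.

Maximum flow value: 20

augment #1: 0→1→5 bottleneck 6, total now 6
augment #2: 0→8→5 bottleneck 2, total now 8
augment #3: 0→6→1→5 bottleneck 4, total now 12
augment #4: 0→6→7→1→5 bottleneck 7, total now 19
augment #5: 0→6→7→3→5 bottleneck 1, total now 20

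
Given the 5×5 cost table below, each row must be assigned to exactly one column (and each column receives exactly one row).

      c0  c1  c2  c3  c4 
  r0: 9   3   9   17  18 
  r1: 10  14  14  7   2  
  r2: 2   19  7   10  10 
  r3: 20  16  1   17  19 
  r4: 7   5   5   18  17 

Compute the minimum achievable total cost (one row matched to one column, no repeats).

Minimum assignment cost: 23

optimal assignment: row0→col1 (cost 3), row1→col4 (cost 2), row2→col3 (cost 10), row3→col2 (cost 1), row4→col0 (cost 7)
total = 3 + 2 + 10 + 1 + 7 = 23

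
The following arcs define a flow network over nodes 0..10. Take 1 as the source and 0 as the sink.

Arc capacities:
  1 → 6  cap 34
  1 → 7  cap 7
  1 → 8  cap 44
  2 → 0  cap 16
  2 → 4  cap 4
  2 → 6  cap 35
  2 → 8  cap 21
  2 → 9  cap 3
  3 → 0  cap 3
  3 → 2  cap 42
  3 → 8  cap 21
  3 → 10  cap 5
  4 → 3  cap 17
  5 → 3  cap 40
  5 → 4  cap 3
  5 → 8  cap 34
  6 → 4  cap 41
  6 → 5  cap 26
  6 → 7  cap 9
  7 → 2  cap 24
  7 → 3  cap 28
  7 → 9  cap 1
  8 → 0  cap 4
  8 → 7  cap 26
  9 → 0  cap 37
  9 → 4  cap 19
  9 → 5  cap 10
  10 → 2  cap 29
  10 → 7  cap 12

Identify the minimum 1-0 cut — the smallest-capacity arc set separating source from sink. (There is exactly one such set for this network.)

augment #1: 1→8→0 push 4
augment #2: 1→7→2→0 push 7
augment #3: 1→6→4→3→0 push 3
augment #4: 1→6→7→2→0 push 9
augment #5: 1→8→7→9→0 push 1
augment #6: 1→8→7→2→9→0 push 3
max flow = 27; residual-reachable set from 1 gives S-side
cut edges (S→T): {(2,0), (2,9), (3,0), (7,9), (8,0)} total cap 27

Min-cut arcs: {(2,0), (2,9), (3,0), (7,9), (8,0)} (total capacity 27)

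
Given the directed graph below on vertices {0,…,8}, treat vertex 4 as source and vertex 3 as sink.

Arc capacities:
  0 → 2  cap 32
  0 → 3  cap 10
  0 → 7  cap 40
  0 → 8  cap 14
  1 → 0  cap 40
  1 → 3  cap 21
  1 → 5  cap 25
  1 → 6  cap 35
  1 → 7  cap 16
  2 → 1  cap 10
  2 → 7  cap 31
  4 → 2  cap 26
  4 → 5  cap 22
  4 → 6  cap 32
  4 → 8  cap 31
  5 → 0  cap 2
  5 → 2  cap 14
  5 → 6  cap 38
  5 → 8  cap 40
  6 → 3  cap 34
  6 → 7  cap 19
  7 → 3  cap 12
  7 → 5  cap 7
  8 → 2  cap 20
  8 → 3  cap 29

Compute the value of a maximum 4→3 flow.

augment #1: 4→6→3 bottleneck 32, total now 32
augment #2: 4→8→3 bottleneck 29, total now 61
augment #3: 4→2→1→3 bottleneck 10, total now 71
augment #4: 4→2→7→3 bottleneck 12, total now 83
augment #5: 4→5→0→3 bottleneck 2, total now 85
augment #6: 4→5→6→3 bottleneck 2, total now 87

Maximum flow value: 87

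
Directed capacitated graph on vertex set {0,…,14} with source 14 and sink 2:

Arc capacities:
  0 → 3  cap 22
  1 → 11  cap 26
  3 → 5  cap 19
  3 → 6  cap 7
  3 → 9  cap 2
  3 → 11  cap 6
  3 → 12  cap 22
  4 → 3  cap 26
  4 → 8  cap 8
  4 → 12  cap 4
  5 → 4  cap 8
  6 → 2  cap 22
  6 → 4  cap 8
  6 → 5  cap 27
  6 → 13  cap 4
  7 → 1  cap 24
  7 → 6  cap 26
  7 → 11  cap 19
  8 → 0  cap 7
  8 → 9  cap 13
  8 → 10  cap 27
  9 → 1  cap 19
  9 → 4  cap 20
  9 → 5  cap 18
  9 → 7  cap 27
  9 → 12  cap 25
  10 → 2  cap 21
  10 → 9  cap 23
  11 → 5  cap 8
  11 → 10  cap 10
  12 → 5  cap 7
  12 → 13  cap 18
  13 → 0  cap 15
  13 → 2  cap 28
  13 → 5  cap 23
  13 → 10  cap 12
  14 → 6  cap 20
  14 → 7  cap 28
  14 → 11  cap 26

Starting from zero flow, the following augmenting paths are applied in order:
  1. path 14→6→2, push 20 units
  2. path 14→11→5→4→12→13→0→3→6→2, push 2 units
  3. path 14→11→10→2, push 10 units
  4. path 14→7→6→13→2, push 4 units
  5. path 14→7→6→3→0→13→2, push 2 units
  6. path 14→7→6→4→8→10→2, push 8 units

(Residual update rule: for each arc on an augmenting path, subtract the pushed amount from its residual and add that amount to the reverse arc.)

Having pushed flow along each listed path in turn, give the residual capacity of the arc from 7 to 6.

Residual capacity of (7,6): 12

after path 1 (14→6→2, push 20): res(7,6)=26
after path 2 (14→11→5→4→12→13→0→3→6→2, push 2): res(7,6)=26
after path 3 (14→11→10→2, push 10): res(7,6)=26
after path 4 (14→7→6→13→2, push 4): res(7,6)=22
after path 5 (14→7→6→3→0→13→2, push 2): res(7,6)=20
after path 6 (14→7→6→4→8→10→2, push 8): res(7,6)=12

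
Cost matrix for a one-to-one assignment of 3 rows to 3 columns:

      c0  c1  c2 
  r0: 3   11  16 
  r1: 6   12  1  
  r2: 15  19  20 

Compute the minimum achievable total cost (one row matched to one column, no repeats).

optimal assignment: row0→col0 (cost 3), row1→col2 (cost 1), row2→col1 (cost 19)
total = 3 + 1 + 19 = 23

Minimum assignment cost: 23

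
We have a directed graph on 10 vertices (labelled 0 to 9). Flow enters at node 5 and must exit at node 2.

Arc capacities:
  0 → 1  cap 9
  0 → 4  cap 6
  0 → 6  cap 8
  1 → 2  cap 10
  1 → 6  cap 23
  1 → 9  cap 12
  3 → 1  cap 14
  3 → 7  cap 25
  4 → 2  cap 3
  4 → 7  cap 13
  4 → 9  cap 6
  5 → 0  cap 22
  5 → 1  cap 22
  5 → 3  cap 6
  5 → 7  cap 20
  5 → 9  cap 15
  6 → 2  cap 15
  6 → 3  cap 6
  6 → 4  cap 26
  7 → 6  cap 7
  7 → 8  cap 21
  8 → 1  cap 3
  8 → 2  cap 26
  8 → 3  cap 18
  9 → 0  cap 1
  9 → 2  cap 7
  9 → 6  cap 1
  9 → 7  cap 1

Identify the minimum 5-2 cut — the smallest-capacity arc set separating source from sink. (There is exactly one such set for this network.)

Min-cut arcs: {(1,2), (4,2), (6,2), (7,8), (9,2)} (total capacity 56)

augment #1: 5→1→2 push 10
augment #2: 5→9→2 push 7
augment #3: 5→0→4→2 push 3
augment #4: 5→0→6→2 push 8
augment #5: 5→1→6→2 push 7
augment #6: 5→7→8→2 push 20
augment #7: 5→3→7→8→2 push 1
max flow = 56; residual-reachable set from 5 gives S-side
cut edges (S→T): {(1,2), (4,2), (6,2), (7,8), (9,2)} total cap 56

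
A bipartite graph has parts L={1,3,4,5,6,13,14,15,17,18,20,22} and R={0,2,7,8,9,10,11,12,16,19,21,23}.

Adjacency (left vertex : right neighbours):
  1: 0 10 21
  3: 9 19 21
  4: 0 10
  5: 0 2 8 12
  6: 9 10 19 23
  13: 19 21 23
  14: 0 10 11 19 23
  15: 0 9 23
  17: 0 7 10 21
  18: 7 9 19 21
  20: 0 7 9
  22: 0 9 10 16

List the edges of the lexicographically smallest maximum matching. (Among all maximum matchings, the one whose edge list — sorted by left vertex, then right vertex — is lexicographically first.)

Lex-smallest maximum matching: {(1,0), (3,9), (4,10), (5,2), (6,19), (13,21), (14,11), (15,23), (17,7), (22,16)}

|M| = 10 (so the lex-smallest maximum matching has 10 edges)
process left vertices in ascending order; for each, take the smallest-labelled available neighbour that still permits 10 edges overall, or leave it unmatched if none does
lex-smallest matching: {1-0, 3-9, 4-10, 5-2, 6-19, 13-21, 14-11, 15-23, 17-7, 22-16}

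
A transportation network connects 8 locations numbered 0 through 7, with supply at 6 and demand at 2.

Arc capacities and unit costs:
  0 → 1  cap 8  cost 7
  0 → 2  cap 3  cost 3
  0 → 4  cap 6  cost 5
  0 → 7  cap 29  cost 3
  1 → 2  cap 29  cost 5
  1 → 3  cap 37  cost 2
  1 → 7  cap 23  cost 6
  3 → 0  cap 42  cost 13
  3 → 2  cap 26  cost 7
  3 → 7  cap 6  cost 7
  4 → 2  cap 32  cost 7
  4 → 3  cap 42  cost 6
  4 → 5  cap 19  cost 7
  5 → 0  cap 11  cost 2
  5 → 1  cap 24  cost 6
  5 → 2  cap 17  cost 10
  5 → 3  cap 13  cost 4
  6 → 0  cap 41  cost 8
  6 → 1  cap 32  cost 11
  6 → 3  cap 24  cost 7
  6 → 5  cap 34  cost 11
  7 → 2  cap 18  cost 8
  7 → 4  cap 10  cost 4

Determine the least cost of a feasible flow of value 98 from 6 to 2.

Minimum cost for 98 units: 1671

shortest-cost path #1: 6→0→2 push 3 @ unit cost 11 (adds 33)
shortest-cost path #2: 6→3→2 push 24 @ unit cost 14 (adds 336)
shortest-cost path #3: 6→1→2 push 29 @ unit cost 16 (adds 464)
shortest-cost path #4: 6→0→7→2 push 18 @ unit cost 19 (adds 342)
shortest-cost path #5: 6→1→3→2 push 2 @ unit cost 20 (adds 40)
shortest-cost path #6: 6→0→4→2 push 6 @ unit cost 20 (adds 120)
shortest-cost path #7: 6→5→2 push 16 @ unit cost 21 (adds 336)
total cost = 1671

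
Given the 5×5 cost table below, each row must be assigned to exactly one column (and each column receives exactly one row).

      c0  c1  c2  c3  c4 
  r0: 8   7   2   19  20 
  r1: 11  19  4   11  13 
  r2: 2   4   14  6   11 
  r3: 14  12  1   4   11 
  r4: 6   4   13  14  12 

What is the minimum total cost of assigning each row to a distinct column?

Minimum assignment cost: 25

optimal assignment: row0→col2 (cost 2), row1→col4 (cost 13), row2→col0 (cost 2), row3→col3 (cost 4), row4→col1 (cost 4)
total = 2 + 13 + 2 + 4 + 4 = 25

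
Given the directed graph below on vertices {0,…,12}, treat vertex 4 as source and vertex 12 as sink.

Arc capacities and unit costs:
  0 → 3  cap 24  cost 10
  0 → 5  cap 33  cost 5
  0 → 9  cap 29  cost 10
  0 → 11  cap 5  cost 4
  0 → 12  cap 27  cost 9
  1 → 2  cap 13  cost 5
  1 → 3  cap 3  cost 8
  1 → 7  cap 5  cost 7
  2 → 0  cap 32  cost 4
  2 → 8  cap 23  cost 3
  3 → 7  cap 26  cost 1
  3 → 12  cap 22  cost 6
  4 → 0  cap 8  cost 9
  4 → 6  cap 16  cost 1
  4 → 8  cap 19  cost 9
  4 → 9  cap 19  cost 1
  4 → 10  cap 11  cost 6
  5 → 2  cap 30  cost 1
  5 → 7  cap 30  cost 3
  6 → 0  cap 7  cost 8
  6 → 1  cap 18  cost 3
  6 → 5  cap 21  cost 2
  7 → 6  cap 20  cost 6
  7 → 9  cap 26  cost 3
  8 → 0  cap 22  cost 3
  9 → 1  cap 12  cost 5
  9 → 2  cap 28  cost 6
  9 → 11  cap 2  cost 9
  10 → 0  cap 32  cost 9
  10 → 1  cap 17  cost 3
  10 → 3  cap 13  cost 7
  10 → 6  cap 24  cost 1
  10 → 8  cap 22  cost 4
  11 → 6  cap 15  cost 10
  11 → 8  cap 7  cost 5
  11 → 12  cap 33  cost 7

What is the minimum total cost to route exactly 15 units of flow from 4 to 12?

Minimum cost for 15 units: 255

shortest-cost path #1: 4→9→11→12 push 2 @ unit cost 17 (adds 34)
shortest-cost path #2: 4→6→5→2→0→12 push 13 @ unit cost 17 (adds 221)
total cost = 255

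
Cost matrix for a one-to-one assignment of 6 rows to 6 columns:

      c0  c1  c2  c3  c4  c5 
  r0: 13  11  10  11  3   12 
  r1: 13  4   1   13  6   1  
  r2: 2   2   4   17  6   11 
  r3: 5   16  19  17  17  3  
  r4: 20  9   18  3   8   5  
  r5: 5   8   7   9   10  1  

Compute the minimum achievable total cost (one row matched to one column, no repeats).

Minimum assignment cost: 15

optimal assignment: row0→col4 (cost 3), row1→col2 (cost 1), row2→col1 (cost 2), row3→col0 (cost 5), row4→col3 (cost 3), row5→col5 (cost 1)
total = 3 + 1 + 2 + 5 + 3 + 1 = 15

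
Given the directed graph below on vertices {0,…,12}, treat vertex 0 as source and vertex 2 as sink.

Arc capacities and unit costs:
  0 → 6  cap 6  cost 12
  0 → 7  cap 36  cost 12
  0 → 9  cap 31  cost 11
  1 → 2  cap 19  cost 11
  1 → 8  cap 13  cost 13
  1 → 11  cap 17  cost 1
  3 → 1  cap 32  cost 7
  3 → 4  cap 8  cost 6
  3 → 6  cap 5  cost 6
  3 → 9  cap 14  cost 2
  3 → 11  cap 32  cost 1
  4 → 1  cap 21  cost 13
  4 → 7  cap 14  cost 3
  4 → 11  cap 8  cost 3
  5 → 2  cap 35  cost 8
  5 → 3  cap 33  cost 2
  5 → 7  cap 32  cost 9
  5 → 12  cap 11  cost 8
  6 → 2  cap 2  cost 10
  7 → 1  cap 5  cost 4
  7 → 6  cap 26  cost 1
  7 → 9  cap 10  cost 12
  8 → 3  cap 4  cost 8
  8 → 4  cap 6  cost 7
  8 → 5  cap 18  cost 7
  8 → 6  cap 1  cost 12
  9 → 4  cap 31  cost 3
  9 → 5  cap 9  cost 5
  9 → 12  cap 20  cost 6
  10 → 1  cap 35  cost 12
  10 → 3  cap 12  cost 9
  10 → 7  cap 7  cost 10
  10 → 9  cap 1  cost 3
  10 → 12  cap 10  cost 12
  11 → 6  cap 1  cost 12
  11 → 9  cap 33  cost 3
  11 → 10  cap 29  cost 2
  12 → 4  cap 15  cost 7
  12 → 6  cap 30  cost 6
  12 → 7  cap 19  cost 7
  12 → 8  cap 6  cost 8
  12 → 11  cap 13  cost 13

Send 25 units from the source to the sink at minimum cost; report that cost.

shortest-cost path #1: 0→6→2 push 2 @ unit cost 22 (adds 44)
shortest-cost path #2: 0→9→5→2 push 9 @ unit cost 24 (adds 216)
shortest-cost path #3: 0→7→1→2 push 5 @ unit cost 27 (adds 135)
shortest-cost path #4: 0→9→4→1→2 push 9 @ unit cost 38 (adds 342)
total cost = 737

Minimum cost for 25 units: 737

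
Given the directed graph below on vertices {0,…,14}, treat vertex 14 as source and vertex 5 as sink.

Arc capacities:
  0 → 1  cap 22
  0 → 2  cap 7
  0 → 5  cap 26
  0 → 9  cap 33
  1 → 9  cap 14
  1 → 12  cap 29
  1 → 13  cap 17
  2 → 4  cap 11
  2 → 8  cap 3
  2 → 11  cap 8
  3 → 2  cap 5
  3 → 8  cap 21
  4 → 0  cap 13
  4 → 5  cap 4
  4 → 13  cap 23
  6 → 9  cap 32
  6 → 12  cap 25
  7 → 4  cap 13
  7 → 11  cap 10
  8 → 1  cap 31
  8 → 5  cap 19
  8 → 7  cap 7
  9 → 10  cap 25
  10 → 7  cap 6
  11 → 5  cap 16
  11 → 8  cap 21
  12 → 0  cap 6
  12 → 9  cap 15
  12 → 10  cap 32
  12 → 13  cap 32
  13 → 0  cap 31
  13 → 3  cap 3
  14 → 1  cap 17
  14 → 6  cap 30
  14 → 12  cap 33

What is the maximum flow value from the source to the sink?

augment #1: 14→12→0→5 bottleneck 6, total now 6
augment #2: 14→1→13→0→5 bottleneck 17, total now 23
augment #3: 14→12→13→0→5 bottleneck 3, total now 26
augment #4: 14→12→10→7→4→5 bottleneck 4, total now 30
augment #5: 14→12→10→7→11→5 bottleneck 2, total now 32
augment #6: 14→12→13→3→8→5 bottleneck 3, total now 35
augment #7: 14→12→13→0→2→8→5 bottleneck 3, total now 38
augment #8: 14→12→13→0→2→11→5 bottleneck 4, total now 42

Maximum flow value: 42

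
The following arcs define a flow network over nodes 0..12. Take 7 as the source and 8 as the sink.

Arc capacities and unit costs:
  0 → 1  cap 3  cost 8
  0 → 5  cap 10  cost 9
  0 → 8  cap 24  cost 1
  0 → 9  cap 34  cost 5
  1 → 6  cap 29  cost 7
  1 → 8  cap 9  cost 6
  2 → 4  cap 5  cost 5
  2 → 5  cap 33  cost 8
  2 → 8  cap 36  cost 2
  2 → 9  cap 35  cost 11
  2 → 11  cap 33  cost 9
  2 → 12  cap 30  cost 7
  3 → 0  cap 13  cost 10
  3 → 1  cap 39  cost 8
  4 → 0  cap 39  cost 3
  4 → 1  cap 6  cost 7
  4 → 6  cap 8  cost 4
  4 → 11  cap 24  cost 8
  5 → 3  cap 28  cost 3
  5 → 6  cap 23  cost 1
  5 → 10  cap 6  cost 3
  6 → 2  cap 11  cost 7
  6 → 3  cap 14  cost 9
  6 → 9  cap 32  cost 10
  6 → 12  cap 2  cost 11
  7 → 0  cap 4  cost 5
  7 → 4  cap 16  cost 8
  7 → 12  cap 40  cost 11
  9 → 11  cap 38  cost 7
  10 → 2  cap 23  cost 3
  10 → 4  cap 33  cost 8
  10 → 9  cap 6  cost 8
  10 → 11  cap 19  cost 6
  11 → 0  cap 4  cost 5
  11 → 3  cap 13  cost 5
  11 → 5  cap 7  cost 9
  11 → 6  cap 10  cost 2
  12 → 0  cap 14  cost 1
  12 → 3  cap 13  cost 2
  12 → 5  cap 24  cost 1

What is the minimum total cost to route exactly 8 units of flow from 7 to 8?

shortest-cost path #1: 7→0→8 push 4 @ unit cost 6 (adds 24)
shortest-cost path #2: 7→4→0→8 push 4 @ unit cost 12 (adds 48)
total cost = 72

Minimum cost for 8 units: 72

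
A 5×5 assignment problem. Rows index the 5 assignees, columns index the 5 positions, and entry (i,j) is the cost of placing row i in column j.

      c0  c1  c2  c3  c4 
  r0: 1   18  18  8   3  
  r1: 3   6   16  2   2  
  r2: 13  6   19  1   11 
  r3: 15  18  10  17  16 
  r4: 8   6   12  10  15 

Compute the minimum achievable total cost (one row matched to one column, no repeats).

Minimum assignment cost: 20

optimal assignment: row0→col0 (cost 1), row1→col4 (cost 2), row2→col3 (cost 1), row3→col2 (cost 10), row4→col1 (cost 6)
total = 1 + 2 + 1 + 10 + 6 = 20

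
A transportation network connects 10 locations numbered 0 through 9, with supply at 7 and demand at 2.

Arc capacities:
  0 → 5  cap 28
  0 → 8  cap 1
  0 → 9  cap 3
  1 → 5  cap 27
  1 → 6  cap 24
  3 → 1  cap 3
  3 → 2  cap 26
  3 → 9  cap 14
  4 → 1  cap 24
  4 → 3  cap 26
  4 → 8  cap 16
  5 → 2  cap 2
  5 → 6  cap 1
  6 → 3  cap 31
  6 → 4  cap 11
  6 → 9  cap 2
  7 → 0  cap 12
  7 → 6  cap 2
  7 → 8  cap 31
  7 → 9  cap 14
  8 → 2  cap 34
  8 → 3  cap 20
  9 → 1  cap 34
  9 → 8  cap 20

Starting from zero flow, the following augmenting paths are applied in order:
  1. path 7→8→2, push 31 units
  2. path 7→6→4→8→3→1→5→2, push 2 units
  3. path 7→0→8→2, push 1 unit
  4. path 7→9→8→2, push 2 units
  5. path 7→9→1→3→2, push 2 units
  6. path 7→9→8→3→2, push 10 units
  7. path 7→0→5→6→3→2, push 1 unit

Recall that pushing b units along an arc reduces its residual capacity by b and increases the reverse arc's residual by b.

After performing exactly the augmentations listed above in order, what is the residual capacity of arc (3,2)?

Residual capacity of (3,2): 13

after path 1 (7→8→2, push 31): res(3,2)=26
after path 2 (7→6→4→8→3→1→5→2, push 2): res(3,2)=26
after path 3 (7→0→8→2, push 1): res(3,2)=26
after path 4 (7→9→8→2, push 2): res(3,2)=26
after path 5 (7→9→1→3→2, push 2): res(3,2)=24
after path 6 (7→9→8→3→2, push 10): res(3,2)=14
after path 7 (7→0→5→6→3→2, push 1): res(3,2)=13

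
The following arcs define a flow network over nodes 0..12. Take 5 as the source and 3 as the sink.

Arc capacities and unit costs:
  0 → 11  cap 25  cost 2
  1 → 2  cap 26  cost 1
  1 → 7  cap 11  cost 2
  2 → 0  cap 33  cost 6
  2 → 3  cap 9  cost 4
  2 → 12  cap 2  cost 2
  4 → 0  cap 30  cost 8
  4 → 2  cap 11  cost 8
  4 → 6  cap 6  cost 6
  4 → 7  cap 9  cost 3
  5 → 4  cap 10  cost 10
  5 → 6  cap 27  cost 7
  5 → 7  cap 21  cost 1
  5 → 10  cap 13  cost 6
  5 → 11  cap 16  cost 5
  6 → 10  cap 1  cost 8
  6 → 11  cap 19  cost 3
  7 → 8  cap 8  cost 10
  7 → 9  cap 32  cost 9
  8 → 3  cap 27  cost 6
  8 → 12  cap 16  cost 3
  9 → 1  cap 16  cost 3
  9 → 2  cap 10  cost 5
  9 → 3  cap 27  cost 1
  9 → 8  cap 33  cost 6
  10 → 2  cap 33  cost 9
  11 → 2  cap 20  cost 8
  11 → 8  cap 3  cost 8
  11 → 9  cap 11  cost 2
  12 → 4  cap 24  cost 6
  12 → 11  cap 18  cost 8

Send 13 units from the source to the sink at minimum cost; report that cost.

shortest-cost path #1: 5→11→9→3 push 11 @ unit cost 8 (adds 88)
shortest-cost path #2: 5→7→9→3 push 2 @ unit cost 11 (adds 22)
total cost = 110

Minimum cost for 13 units: 110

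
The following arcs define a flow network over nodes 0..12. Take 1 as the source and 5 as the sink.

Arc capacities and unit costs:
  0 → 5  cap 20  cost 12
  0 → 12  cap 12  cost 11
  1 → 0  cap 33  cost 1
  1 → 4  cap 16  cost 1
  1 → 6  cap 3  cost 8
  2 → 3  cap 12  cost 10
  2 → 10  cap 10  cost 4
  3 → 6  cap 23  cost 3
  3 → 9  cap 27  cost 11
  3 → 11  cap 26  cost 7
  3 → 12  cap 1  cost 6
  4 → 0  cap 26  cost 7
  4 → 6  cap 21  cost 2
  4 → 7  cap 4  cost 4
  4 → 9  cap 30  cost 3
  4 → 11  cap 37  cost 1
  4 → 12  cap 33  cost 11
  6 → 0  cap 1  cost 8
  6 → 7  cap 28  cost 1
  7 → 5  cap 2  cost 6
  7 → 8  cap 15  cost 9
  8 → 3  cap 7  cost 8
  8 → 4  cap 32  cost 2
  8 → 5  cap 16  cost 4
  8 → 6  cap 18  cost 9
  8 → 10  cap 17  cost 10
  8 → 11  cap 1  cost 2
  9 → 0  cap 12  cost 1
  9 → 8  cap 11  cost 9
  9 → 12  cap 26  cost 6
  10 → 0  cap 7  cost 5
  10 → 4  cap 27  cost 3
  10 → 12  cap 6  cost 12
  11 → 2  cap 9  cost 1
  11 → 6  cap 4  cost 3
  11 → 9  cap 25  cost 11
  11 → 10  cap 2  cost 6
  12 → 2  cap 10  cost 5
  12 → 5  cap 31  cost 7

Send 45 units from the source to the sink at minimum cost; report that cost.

shortest-cost path #1: 1→4→6→7→5 push 2 @ unit cost 10 (adds 20)
shortest-cost path #2: 1→0→5 push 20 @ unit cost 13 (adds 260)
shortest-cost path #3: 1→4→6→7→8→5 push 14 @ unit cost 17 (adds 238)
shortest-cost path #4: 1→0→12→5 push 9 @ unit cost 19 (adds 171)
total cost = 689

Minimum cost for 45 units: 689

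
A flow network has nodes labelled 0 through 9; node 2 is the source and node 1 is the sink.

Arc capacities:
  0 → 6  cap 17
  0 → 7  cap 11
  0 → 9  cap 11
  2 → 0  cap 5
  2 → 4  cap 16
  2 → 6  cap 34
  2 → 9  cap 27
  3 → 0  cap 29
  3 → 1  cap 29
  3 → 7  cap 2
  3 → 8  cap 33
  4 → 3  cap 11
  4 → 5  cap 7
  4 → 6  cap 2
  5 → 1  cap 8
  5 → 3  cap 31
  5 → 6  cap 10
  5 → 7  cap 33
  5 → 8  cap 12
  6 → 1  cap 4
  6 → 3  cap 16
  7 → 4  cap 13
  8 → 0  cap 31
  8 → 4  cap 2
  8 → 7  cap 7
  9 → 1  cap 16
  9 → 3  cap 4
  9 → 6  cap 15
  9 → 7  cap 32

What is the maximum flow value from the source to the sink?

Maximum flow value: 56

augment #1: 2→6→1 bottleneck 4, total now 4
augment #2: 2→9→1 bottleneck 16, total now 20
augment #3: 2→4→3→1 bottleneck 11, total now 31
augment #4: 2→4→5→1 bottleneck 5, total now 36
augment #5: 2→6→3→1 bottleneck 16, total now 52
augment #6: 2→9→3→1 bottleneck 2, total now 54
augment #7: 2→0→7→4→5→1 bottleneck 2, total now 56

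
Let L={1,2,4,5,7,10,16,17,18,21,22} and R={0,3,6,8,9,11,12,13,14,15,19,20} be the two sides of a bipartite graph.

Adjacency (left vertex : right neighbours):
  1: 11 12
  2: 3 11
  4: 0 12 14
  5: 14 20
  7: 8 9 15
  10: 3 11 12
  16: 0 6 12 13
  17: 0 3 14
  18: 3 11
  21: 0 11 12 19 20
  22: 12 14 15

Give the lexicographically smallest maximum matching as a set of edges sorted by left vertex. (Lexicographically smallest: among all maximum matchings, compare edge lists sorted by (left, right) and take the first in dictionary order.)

Lex-smallest maximum matching: {(1,11), (2,3), (4,0), (5,20), (7,8), (10,12), (16,6), (17,14), (21,19), (22,15)}

|M| = 10 (so the lex-smallest maximum matching has 10 edges)
process left vertices in ascending order; for each, take the smallest-labelled available neighbour that still permits 10 edges overall, or leave it unmatched if none does
lex-smallest matching: {1-11, 2-3, 4-0, 5-20, 7-8, 10-12, 16-6, 17-14, 21-19, 22-15}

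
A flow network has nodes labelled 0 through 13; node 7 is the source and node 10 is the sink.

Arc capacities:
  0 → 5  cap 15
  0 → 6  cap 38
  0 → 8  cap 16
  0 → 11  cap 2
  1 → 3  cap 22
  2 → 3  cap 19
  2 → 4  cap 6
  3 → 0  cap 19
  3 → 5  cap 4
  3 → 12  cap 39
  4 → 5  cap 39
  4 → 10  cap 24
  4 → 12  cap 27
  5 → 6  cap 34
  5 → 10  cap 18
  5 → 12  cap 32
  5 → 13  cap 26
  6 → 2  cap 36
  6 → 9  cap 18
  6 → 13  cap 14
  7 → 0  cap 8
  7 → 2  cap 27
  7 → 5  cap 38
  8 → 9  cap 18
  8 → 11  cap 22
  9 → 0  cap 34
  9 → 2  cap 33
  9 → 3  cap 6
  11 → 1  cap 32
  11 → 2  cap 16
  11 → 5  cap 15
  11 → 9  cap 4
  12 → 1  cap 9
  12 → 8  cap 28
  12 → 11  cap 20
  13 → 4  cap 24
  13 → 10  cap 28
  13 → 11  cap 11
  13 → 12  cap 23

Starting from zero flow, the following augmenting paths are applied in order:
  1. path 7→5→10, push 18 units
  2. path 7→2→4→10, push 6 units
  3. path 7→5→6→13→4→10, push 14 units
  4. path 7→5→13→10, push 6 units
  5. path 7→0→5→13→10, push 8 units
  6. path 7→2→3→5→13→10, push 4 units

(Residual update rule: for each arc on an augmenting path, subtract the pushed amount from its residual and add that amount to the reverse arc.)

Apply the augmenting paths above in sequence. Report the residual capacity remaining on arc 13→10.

after path 1 (7→5→10, push 18): res(13,10)=28
after path 2 (7→2→4→10, push 6): res(13,10)=28
after path 3 (7→5→6→13→4→10, push 14): res(13,10)=28
after path 4 (7→5→13→10, push 6): res(13,10)=22
after path 5 (7→0→5→13→10, push 8): res(13,10)=14
after path 6 (7→2→3→5→13→10, push 4): res(13,10)=10

Residual capacity of (13,10): 10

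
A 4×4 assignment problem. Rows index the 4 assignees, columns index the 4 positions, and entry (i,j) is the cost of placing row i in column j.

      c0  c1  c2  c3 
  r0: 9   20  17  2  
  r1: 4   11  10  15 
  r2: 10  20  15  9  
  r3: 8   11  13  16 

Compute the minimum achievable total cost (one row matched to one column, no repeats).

optimal assignment: row0→col3 (cost 2), row1→col0 (cost 4), row2→col2 (cost 15), row3→col1 (cost 11)
total = 2 + 4 + 15 + 11 = 32

Minimum assignment cost: 32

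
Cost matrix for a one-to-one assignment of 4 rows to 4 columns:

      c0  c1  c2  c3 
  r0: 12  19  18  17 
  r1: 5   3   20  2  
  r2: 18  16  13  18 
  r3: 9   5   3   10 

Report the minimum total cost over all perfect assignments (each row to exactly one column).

optimal assignment: row0→col0 (cost 12), row1→col3 (cost 2), row2→col2 (cost 13), row3→col1 (cost 5)
total = 12 + 2 + 13 + 5 = 32

Minimum assignment cost: 32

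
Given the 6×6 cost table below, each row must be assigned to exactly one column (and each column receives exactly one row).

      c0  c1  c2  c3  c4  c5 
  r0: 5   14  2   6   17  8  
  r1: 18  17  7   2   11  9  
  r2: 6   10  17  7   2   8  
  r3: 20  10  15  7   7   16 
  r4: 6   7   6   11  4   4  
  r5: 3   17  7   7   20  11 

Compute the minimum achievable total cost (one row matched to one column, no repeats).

optimal assignment: row0→col2 (cost 2), row1→col3 (cost 2), row2→col4 (cost 2), row3→col1 (cost 10), row4→col5 (cost 4), row5→col0 (cost 3)
total = 2 + 2 + 2 + 10 + 4 + 3 = 23

Minimum assignment cost: 23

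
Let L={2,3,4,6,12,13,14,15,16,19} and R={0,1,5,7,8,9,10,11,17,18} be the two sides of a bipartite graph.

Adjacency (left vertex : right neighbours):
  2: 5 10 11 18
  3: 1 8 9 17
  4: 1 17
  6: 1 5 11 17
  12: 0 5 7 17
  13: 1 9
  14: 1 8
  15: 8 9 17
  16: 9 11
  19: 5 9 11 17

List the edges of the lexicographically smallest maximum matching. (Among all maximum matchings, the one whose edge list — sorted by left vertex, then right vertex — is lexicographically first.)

Lex-smallest maximum matching: {(2,10), (3,1), (4,17), (6,5), (12,0), (13,9), (14,8), (16,11)}

|M| = 8 (so the lex-smallest maximum matching has 8 edges)
process left vertices in ascending order; for each, take the smallest-labelled available neighbour that still permits 8 edges overall, or leave it unmatched if none does
lex-smallest matching: {2-10, 3-1, 4-17, 6-5, 12-0, 13-9, 14-8, 16-11}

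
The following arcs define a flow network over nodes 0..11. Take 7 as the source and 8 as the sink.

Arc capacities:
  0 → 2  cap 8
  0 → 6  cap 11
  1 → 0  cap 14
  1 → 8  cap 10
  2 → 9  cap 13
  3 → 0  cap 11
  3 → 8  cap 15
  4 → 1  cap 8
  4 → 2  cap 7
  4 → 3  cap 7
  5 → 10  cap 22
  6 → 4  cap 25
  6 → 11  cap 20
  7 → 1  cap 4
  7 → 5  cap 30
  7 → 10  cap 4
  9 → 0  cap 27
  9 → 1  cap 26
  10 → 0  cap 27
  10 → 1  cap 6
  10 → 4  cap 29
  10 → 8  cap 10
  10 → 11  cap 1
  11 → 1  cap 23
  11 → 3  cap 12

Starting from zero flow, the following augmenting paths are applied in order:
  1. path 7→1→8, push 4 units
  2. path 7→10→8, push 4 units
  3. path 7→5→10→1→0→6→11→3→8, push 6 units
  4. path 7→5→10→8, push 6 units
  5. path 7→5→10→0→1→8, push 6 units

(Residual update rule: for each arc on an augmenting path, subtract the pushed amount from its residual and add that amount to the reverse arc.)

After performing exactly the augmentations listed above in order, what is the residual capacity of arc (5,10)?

Residual capacity of (5,10): 4

after path 1 (7→1→8, push 4): res(5,10)=22
after path 2 (7→10→8, push 4): res(5,10)=22
after path 3 (7→5→10→1→0→6→11→3→8, push 6): res(5,10)=16
after path 4 (7→5→10→8, push 6): res(5,10)=10
after path 5 (7→5→10→0→1→8, push 6): res(5,10)=4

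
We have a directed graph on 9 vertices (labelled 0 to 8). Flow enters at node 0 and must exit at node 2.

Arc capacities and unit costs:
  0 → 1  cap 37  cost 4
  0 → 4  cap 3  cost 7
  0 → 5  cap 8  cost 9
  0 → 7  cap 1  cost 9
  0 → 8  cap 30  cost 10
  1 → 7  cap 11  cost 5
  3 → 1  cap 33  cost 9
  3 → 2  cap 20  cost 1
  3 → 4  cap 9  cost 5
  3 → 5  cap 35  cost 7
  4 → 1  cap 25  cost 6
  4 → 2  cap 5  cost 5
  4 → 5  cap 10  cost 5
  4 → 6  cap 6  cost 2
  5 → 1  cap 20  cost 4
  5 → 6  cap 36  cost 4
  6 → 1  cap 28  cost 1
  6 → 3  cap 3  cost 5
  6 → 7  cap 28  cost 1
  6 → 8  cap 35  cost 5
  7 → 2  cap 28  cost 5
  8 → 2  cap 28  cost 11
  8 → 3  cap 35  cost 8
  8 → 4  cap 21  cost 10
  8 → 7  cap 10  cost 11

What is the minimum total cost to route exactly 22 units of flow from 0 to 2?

shortest-cost path #1: 0→4→2 push 3 @ unit cost 12 (adds 36)
shortest-cost path #2: 0→7→2 push 1 @ unit cost 14 (adds 14)
shortest-cost path #3: 0→1→7→2 push 11 @ unit cost 14 (adds 154)
shortest-cost path #4: 0→5→6→7→2 push 7 @ unit cost 19 (adds 133)
total cost = 337

Minimum cost for 22 units: 337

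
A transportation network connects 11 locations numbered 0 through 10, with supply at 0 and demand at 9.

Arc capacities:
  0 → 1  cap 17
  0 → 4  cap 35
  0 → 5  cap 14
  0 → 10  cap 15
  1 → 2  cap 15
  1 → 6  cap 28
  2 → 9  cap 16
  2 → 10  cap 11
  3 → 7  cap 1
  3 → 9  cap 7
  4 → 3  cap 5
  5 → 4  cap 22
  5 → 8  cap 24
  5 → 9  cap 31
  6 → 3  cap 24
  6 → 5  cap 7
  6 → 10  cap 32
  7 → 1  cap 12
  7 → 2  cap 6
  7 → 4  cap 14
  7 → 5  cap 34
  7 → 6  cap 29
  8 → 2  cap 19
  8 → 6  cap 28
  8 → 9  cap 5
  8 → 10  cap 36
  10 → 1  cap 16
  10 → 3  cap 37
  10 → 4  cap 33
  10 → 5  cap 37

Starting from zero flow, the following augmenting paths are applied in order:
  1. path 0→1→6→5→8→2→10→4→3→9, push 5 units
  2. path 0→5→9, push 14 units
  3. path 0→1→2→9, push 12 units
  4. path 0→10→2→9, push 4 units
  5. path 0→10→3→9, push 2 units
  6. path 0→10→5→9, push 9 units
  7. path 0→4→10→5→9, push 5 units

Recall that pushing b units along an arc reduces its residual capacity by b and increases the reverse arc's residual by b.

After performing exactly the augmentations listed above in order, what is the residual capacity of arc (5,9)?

after path 1 (0→1→6→5→8→2→10→4→3→9, push 5): res(5,9)=31
after path 2 (0→5→9, push 14): res(5,9)=17
after path 3 (0→1→2→9, push 12): res(5,9)=17
after path 4 (0→10→2→9, push 4): res(5,9)=17
after path 5 (0→10→3→9, push 2): res(5,9)=17
after path 6 (0→10→5→9, push 9): res(5,9)=8
after path 7 (0→4→10→5→9, push 5): res(5,9)=3

Residual capacity of (5,9): 3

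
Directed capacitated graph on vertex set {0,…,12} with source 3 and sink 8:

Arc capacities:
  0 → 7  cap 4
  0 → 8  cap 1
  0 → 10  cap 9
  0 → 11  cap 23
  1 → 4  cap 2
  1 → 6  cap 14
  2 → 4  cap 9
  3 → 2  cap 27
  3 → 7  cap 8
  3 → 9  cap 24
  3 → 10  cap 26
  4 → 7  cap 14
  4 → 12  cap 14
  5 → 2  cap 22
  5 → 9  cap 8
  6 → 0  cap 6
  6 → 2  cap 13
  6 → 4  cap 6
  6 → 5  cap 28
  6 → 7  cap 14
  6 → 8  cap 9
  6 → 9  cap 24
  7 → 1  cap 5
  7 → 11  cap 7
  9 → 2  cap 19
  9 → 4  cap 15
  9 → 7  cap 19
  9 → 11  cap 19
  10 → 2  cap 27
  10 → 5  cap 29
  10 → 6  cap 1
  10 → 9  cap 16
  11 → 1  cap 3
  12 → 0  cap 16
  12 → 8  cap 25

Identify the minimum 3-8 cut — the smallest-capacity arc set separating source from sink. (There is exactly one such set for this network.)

augment #1: 3→10→6→8 push 1
augment #2: 3→2→4→12→8 push 9
augment #3: 3→7→1→6→8 push 5
augment #4: 3→9→4→12→8 push 5
augment #5: 3→7→11→1→6→8 push 3
max flow = 23; residual-reachable set from 3 gives S-side
cut edges (S→T): {(4,12), (7,1), (10,6), (11,1)} total cap 23

Min-cut arcs: {(4,12), (7,1), (10,6), (11,1)} (total capacity 23)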